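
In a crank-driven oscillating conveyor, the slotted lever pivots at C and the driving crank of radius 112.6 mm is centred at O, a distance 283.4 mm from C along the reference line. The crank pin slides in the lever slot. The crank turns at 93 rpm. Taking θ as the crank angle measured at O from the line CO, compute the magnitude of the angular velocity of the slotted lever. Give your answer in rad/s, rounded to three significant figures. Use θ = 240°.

0.522

ω = 9.739 rad/s (from 93 rpm).
Crank pin A relative to C: A = (d + r cosθ, r sinθ); lever angle φ = atan2(r sinθ, d + r cosθ).
Differentiating tanφ: φ̇ = rω(d cosθ + r)/(d² + r² + 2dr cosθ).
d² + r² + 2dr cosθ = |CA|² = 0.0610835 m²;  d cosθ + r = -0.0291 m.
|ω_lever| = |0.1126·9.739·-0.0291| / 0.0610835 = 0.52242 rad/s.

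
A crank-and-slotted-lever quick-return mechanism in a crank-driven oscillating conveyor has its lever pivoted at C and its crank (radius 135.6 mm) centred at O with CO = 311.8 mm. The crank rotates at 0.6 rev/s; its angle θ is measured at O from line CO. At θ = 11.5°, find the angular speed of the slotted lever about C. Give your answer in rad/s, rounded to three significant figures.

1.14

ω = 3.77 rad/s (from 0.6 rev/s).
Crank pin A relative to C: A = (d + r cosθ, r sinθ); lever angle φ = atan2(r sinθ, d + r cosθ).
Differentiating tanφ: φ̇ = rω(d cosθ + r)/(d² + r² + 2dr cosθ).
d² + r² + 2dr cosθ = |CA|² = 0.198469 m²;  d cosθ + r = +0.44114 m.
|ω_lever| = |0.1356·3.77·+0.44114| / 0.198469 = 1.1363 rad/s.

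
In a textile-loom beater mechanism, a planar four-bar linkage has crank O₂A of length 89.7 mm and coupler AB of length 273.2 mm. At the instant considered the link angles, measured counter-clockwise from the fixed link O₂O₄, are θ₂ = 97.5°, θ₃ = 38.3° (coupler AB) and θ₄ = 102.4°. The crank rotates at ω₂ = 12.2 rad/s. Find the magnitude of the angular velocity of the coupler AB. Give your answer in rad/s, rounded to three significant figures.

0.380

ω₂ = 12.2 rad/s
Differentiating the loop-closure r₂e^{iθ₂}+r₃e^{iθ₃}=r₁+r₄e^{iθ₄} gives r₂ω₂e^{iθ₂}+r₃ω₃e^{iθ₃}=r₄ω₄e^{iθ₄}.
Eliminating the other unknown: ω₃ = r₂ω₂ sin(θ₄−θ₂) / [r₃ sin(θ₃−θ₄)].
Numerator sine = +0.08542; denominator sine = -0.89956.
Result = 0.0897·12.2·(+0.08542) / (0.2732·(-0.89956)) = -0.38035 rad/s; magnitude 0.38035 rad/s.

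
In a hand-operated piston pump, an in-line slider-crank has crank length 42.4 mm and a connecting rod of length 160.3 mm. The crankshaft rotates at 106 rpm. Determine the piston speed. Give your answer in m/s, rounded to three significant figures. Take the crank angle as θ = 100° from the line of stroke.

0.441

ω = 2π·106/60 = 11.1 rad/s
For an in-line slider-crank, x = r cosθ + √(L² − r² sin²θ), so v = −rω sinθ·[1 + r cosθ/√(L² − r² sin²θ)].
With r = 0.0424 m, L = 0.1603 m, θ = 100°: √(L² − r² sin²θ) = 0.15477 m.
v = −0.0424·11.1·0.98481·[1 + 0.0424·-0.17365/0.15477] = -0.44145 m/s.
|v| = 0.44145 m/s.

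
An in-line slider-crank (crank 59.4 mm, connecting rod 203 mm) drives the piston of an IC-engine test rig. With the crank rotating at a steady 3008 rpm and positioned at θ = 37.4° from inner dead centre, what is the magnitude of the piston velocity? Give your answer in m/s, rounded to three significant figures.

ω = 2π·3008/60 = 315 rad/s
For an in-line slider-crank, x = r cosθ + √(L² − r² sin²θ), so v = −rω sinθ·[1 + r cosθ/√(L² − r² sin²θ)].
With r = 0.0594 m, L = 0.203 m, θ = 37.4°: √(L² − r² sin²θ) = 0.19977 m.
v = −0.0594·315·0.60738·[1 + 0.0594·0.79441/0.19977] = -14.049 m/s.
|v| = 14.049 m/s.

14.0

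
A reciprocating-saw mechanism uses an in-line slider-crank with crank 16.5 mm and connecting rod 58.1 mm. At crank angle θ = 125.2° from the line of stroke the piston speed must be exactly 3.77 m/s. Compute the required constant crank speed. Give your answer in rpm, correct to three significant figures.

3210

For an in-line slider-crank, |v_piston| = rω|sinθ|·[1 + r cosθ/√(L² − r² sin²θ)].
With r = 0.0165 m, L = 0.0581 m, θ = 125.2°: the bracketed kinematic factor |dx/dθ| = 0.011214 m.
ω = v/|dx/dθ| = 3.77/0.011214 = 336.19 rad/s.
N = 60ω/(2π) = 3210.4 rpm.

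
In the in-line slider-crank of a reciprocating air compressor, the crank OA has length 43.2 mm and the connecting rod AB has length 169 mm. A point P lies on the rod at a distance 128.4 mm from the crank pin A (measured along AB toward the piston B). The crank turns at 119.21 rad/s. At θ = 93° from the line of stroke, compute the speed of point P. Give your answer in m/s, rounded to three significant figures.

5.09

ω = 119.2 rad/s.  Crank-pin speed |V_A| = rω = 5.1499 m/s, perpendicular to OA.
Rod angle: sinφ = −(r/L) sinθ ⇒ φ = -14.790°; ω_rod = −rω cosθ/√(L²−r²sin²θ) = +1.6495 rad/s.
V_P = V_A + ω_rod × AP, with AP = 0.1284 m along the rod.
Components: V_Px = −rω sinθ − a·ω_rod·sinφ = -5.0888 m/s;  V_Py = rω cosθ + a·ω_rod·cosφ = -0.064749 m/s.
|V_P| = √(V_Px² + V_Py²) = 5.0892 m/s.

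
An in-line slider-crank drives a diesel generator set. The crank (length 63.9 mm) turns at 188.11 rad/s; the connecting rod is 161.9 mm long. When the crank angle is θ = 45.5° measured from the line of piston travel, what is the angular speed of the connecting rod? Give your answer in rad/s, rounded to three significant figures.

ω = 188.1 rad/s
The rod makes angle φ with the slider axis where L sinφ = r sinθ; differentiating, L cosφ·φ̇ = r ω cosθ.
L cosφ = √(L² − r² sin²θ) = 0.15535 m.
|ω_rod| = r ω |cosθ| / √(L² − r² sin²θ) = 0.0639·188.1·0.70091/0.15535 = 54.232 rad/s.

54.2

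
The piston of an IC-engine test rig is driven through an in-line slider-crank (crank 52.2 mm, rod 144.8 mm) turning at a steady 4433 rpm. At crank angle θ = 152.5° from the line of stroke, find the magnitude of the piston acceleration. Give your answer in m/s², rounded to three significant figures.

ω = 2π·4433/60 = 464.2 rad/s
x(θ) = r cosθ + √(L² − r² sin²θ); with ω constant, a = ω²·d²x/dθ².
d²x/dθ² = −r cosθ − r²(cos2θ)/√u − r⁴ sin²2θ/(4u^{3/2}),  u = L² − r² sin²θ = 0.0203861 m².
Substituting r = 0.0522 m, L = 0.1448 m, θ = 152.5°: d²x/dθ² = +0.034928 m.
a = ω²·d²x/dθ² = (464.2)²·(+0.034928) = +7527 m/s²;  |a| = 7527 m/s².

7530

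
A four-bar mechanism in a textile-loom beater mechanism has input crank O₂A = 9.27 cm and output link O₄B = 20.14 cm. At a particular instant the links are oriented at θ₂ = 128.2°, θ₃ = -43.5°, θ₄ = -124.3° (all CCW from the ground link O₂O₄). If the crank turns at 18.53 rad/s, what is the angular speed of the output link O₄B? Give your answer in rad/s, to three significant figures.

1.25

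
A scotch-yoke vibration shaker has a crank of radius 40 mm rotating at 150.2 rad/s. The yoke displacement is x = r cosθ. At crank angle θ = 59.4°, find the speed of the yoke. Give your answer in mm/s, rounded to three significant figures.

5170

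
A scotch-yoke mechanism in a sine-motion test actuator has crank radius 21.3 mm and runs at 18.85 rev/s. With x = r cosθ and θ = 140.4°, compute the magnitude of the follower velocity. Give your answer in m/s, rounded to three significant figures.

1.61

ω = 118.4 rad/s (from 18.85 rev/s).
x = r cosθ ⇒ ẋ = −rω sinθ.
|v| = rω|sinθ| = 0.0213·118.4·|sin 140.4°| = 1.608 m/s.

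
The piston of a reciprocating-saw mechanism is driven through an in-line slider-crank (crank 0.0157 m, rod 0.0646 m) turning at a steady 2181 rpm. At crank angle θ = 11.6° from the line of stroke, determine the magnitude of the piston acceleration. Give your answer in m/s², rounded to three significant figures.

986

ω = 2π·2181/60 = 228.4 rad/s
x(θ) = r cosθ + √(L² − r² sin²θ); with ω constant, a = ω²·d²x/dθ².
d²x/dθ² = −r cosθ − r²(cos2θ)/√u − r⁴ sin²2θ/(4u^{3/2}),  u = L² − r² sin²θ = 0.00416319 m².
Substituting r = 0.0157 m, L = 0.0646 m, θ = 11.6°: d²x/dθ² = -0.018899 m.
a = ω²·d²x/dθ² = (228.4)²·(-0.018899) = -985.86 m/s²;  |a| = 985.86 m/s².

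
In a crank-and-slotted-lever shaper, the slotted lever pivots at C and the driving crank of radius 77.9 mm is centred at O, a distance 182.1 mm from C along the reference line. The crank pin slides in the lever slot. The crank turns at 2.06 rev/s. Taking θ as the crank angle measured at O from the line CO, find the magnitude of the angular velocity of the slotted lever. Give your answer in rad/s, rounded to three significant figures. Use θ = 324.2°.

3.65

ω = 12.94 rad/s (from 2.06 rev/s).
Crank pin A relative to C: A = (d + r cosθ, r sinθ); lever angle φ = atan2(r sinθ, d + r cosθ).
Differentiating tanφ: φ̇ = rω(d cosθ + r)/(d² + r² + 2dr cosθ).
d² + r² + 2dr cosθ = |CA|² = 0.0622397 m²;  d cosθ + r = +0.22559 m.
|ω_lever| = |0.0779·12.94·+0.22559| / 0.0622397 = 3.6547 rad/s.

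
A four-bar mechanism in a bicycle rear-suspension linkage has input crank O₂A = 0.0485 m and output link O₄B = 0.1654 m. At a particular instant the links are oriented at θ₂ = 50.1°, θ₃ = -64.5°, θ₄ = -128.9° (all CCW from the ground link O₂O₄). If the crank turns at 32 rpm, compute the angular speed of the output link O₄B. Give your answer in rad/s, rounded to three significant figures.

0.991

ω₂ = 3.351 rad/s (from 32 rpm).
Differentiating the loop-closure r₂e^{iθ₂}+r₃e^{iθ₃}=r₁+r₄e^{iθ₄} gives r₂ω₂e^{iθ₂}+r₃ω₃e^{iθ₃}=r₄ω₄e^{iθ₄}.
Eliminating the other unknown: ω₄ = r₂ω₂ sin(θ₂−θ₃) / [r₄ sin(θ₄−θ₃)].
Numerator sine = +0.90924; denominator sine = -0.90183.
Result = 0.0485·3.351·(+0.90924) / (0.1654·(-0.90183)) = -0.99069 rad/s; magnitude 0.99069 rad/s.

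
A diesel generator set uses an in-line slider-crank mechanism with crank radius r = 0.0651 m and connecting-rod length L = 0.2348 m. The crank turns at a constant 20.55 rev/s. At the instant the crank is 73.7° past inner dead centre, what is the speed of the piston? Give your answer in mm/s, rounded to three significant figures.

8720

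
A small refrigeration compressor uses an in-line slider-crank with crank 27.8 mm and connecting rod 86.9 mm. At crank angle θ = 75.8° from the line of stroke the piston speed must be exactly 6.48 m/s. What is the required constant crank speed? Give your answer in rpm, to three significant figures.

2120

For an in-line slider-crank, |v_piston| = rω|sinθ|·[1 + r cosθ/√(L² − r² sin²θ)].
With r = 0.0278 m, L = 0.0869 m, θ = 75.8°: the bracketed kinematic factor |dx/dθ| = 0.029175 m.
ω = v/|dx/dθ| = 6.48/0.029175 = 222.11 rad/s.
N = 60ω/(2π) = 2121 rpm.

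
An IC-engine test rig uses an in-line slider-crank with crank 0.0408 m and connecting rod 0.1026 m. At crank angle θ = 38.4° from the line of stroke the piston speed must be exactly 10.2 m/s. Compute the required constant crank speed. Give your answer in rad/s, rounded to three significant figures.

For an in-line slider-crank, |v_piston| = rω|sinθ|·[1 + r cosθ/√(L² − r² sin²θ)].
With r = 0.0408 m, L = 0.1026 m, θ = 38.4°: the bracketed kinematic factor |dx/dθ| = 0.033493 m.
ω = v/|dx/dθ| = 10.2/0.033493 = 304.54 rad/s.

305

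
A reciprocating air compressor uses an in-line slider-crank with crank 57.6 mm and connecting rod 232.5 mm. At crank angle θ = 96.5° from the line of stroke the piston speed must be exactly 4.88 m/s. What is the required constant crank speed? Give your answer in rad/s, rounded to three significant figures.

87.8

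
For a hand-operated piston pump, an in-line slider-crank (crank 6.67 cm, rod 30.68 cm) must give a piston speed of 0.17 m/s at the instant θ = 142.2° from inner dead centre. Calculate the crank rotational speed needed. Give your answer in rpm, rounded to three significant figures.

48.0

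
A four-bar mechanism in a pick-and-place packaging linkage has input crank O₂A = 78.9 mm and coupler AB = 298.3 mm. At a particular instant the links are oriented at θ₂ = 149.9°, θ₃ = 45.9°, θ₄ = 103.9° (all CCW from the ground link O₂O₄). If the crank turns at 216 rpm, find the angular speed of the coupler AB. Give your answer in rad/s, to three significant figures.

5.07

ω₂ = 22.62 rad/s (from 216 rpm).
Differentiating the loop-closure r₂e^{iθ₂}+r₃e^{iθ₃}=r₁+r₄e^{iθ₄} gives r₂ω₂e^{iθ₂}+r₃ω₃e^{iθ₃}=r₄ω₄e^{iθ₄}.
Eliminating the other unknown: ω₃ = r₂ω₂ sin(θ₄−θ₂) / [r₃ sin(θ₃−θ₄)].
Numerator sine = -0.71934; denominator sine = -0.84805.
Result = 0.0789·22.62·(-0.71934) / (0.2983·(-0.84805)) = +5.0748 rad/s; magnitude 5.0748 rad/s.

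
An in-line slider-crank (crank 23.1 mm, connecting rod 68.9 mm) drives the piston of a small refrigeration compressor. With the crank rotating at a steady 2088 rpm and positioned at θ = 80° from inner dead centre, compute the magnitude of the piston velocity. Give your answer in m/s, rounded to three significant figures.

ω = 2π·2088/60 = 218.7 rad/s
For an in-line slider-crank, x = r cosθ + √(L² − r² sin²θ), so v = −rω sinθ·[1 + r cosθ/√(L² − r² sin²θ)].
With r = 0.0231 m, L = 0.0689 m, θ = 80°: √(L² − r² sin²θ) = 0.065036 m.
v = −0.0231·218.7·0.98481·[1 + 0.0231·0.17365/0.065036] = -5.281 m/s.
|v| = 5.281 m/s.

5.28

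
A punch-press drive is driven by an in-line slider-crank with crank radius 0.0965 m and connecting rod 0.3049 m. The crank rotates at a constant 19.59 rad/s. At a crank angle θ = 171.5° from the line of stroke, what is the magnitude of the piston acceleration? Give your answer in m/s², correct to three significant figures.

ω = 19.59 rad/s
x(θ) = r cosθ + √(L² − r² sin²θ); with ω constant, a = ω²·d²x/dθ².
d²x/dθ² = −r cosθ − r²(cos2θ)/√u − r⁴ sin²2θ/(4u^{3/2}),  u = L² − r² sin²θ = 0.0927606 m².
Substituting r = 0.0965 m, L = 0.3049 m, θ = 171.5°: d²x/dθ² = +0.066135 m.
a = ω²·d²x/dθ² = (19.59)²·(+0.066135) = +25.38 m/s²;  |a| = 25.38 m/s².

25.4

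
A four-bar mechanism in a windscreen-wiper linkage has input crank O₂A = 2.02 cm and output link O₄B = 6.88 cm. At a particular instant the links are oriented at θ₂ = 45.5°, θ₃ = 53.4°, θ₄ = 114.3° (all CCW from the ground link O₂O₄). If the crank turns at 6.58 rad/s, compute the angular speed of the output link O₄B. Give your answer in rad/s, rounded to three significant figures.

ω₂ = 6.58 rad/s
Differentiating the loop-closure r₂e^{iθ₂}+r₃e^{iθ₃}=r₁+r₄e^{iθ₄} gives r₂ω₂e^{iθ₂}+r₃ω₃e^{iθ₃}=r₄ω₄e^{iθ₄}.
Eliminating the other unknown: ω₄ = r₂ω₂ sin(θ₂−θ₃) / [r₄ sin(θ₄−θ₃)].
Numerator sine = -0.13744; denominator sine = +0.87377.
Result = 0.0202·6.58·(-0.13744) / (0.0688·(+0.87377)) = -0.30389 rad/s; magnitude 0.30389 rad/s.

0.304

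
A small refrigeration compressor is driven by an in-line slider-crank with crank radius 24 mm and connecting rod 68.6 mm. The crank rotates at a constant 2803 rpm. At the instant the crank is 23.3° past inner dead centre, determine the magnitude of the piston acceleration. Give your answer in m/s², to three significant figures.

ω = 2π·2803/60 = 293.5 rad/s
x(θ) = r cosθ + √(L² − r² sin²θ); with ω constant, a = ω²·d²x/dθ².
d²x/dθ² = −r cosθ − r²(cos2θ)/√u − r⁴ sin²2θ/(4u^{3/2}),  u = L² − r² sin²θ = 0.00461584 m².
Substituting r = 0.024 m, L = 0.0686 m, θ = 23.3°: d²x/dθ² = -0.028008 m.
a = ω²·d²x/dθ² = (293.5)²·(-0.028008) = -2413.1 m/s²;  |a| = 2413.1 m/s².

2410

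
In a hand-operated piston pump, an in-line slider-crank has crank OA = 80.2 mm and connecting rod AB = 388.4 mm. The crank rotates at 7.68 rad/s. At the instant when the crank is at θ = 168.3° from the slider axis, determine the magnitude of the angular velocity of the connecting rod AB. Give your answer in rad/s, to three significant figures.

ω = 7.68 rad/s
The rod makes angle φ with the slider axis where L sinφ = r sinθ; differentiating, L cosφ·φ̇ = r ω cosθ.
L cosφ = √(L² − r² sin²θ) = 0.38806 m.
|ω_rod| = r ω |cosθ| / √(L² − r² sin²θ) = 0.0802·7.68·0.97922/0.38806 = 1.5542 rad/s.

1.55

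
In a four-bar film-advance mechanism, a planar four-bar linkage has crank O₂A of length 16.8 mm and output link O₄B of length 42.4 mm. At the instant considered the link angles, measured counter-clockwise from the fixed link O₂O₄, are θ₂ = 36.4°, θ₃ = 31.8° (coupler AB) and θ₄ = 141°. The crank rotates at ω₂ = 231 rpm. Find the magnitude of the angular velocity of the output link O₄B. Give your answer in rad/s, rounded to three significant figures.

0.814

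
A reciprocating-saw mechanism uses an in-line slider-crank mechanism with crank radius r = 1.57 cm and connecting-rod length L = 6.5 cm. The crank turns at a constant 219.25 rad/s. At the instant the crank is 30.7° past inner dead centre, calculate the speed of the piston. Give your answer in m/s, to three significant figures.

ω = 219.2 rad/s
For an in-line slider-crank, x = r cosθ + √(L² − r² sin²θ), so v = −rω sinθ·[1 + r cosθ/√(L² − r² sin²θ)].
With r = 0.0157 m, L = 0.065 m, θ = 30.7°: √(L² − r² sin²θ) = 0.064504 m.
v = −0.0157·219.2·0.51054·[1 + 0.0157·0.85985/0.064504] = -2.1252 m/s.
|v| = 2.1252 m/s.

2.13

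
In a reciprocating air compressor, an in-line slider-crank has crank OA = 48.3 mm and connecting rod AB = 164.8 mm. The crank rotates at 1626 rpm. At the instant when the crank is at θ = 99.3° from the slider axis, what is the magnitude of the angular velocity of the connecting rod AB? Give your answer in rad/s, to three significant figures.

8.42

ω = 170.3 rad/s (converted from 1626 rpm).
The rod makes angle φ with the slider axis where L sinφ = r sinθ; differentiating, L cosφ·φ̇ = r ω cosθ.
L cosφ = √(L² − r² sin²θ) = 0.15776 m.
|ω_rod| = r ω |cosθ| / √(L² − r² sin²θ) = 0.0483·170.3·0.16160/0.15776 = 8.4248 rad/s.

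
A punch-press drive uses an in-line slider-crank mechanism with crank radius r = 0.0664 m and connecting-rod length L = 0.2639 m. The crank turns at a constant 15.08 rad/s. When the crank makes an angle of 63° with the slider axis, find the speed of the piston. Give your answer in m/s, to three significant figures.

ω = 15.08 rad/s
For an in-line slider-crank, x = r cosθ + √(L² − r² sin²θ), so v = −rω sinθ·[1 + r cosθ/√(L² − r² sin²θ)].
With r = 0.0664 m, L = 0.2639 m, θ = 63°: √(L² − r² sin²θ) = 0.25718 m.
v = −0.0664·15.08·0.89101·[1 + 0.0664·0.45399/0.25718] = -0.99675 m/s.
|v| = 0.99675 m/s.

0.997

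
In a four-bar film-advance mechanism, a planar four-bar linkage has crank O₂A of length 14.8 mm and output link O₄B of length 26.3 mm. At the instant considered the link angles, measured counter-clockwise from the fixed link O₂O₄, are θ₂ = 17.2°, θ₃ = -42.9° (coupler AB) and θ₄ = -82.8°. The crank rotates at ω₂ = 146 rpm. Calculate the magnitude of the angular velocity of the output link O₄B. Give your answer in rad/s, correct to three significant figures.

ω₂ = 15.29 rad/s (from 146 rpm).
Differentiating the loop-closure r₂e^{iθ₂}+r₃e^{iθ₃}=r₁+r₄e^{iθ₄} gives r₂ω₂e^{iθ₂}+r₃ω₃e^{iθ₃}=r₄ω₄e^{iθ₄}.
Eliminating the other unknown: ω₄ = r₂ω₂ sin(θ₂−θ₃) / [r₄ sin(θ₄−θ₃)].
Numerator sine = +0.86690; denominator sine = -0.64145.
Result = 0.0148·15.29·(+0.86690) / (0.0263·(-0.64145)) = -11.628 rad/s; magnitude 11.628 rad/s.

11.6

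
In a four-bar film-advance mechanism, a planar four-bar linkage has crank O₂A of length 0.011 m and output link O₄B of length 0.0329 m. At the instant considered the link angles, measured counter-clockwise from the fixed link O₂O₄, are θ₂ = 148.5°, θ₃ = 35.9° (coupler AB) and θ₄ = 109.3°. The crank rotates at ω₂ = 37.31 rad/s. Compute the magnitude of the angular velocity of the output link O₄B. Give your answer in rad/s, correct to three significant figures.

ω₂ = 37.31 rad/s
Differentiating the loop-closure r₂e^{iθ₂}+r₃e^{iθ₃}=r₁+r₄e^{iθ₄} gives r₂ω₂e^{iθ₂}+r₃ω₃e^{iθ₃}=r₄ω₄e^{iθ₄}.
Eliminating the other unknown: ω₄ = r₂ω₂ sin(θ₂−θ₃) / [r₄ sin(θ₄−θ₃)].
Numerator sine = +0.92321; denominator sine = +0.95832.
Result = 0.011·37.31·(+0.92321) / (0.0329·(+0.95832)) = +12.017 rad/s; magnitude 12.017 rad/s.

12.0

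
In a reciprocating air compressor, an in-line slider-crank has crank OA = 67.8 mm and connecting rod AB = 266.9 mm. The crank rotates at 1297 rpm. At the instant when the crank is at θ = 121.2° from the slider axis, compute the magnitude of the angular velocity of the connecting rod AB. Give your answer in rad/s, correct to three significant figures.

ω = 135.8 rad/s (converted from 1297 rpm).
The rod makes angle φ with the slider axis where L sinφ = r sinθ; differentiating, L cosφ·φ̇ = r ω cosθ.
L cosφ = √(L² − r² sin²θ) = 0.26052 m.
|ω_rod| = r ω |cosθ| / √(L² − r² sin²θ) = 0.0678·135.8·0.51803/0.26052 = 18.311 rad/s.

18.3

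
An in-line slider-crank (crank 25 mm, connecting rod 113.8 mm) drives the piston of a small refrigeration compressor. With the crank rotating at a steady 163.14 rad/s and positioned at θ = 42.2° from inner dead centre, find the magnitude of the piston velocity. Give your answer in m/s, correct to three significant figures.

3.19

ω = 163.1 rad/s
For an in-line slider-crank, x = r cosθ + √(L² − r² sin²θ), so v = −rω sinθ·[1 + r cosθ/√(L² − r² sin²θ)].
With r = 0.025 m, L = 0.1138 m, θ = 42.2°: √(L² − r² sin²θ) = 0.11255 m.
v = −0.025·163.1·0.67172·[1 + 0.025·0.74080/0.11255] = -3.1904 m/s.
|v| = 3.1904 m/s.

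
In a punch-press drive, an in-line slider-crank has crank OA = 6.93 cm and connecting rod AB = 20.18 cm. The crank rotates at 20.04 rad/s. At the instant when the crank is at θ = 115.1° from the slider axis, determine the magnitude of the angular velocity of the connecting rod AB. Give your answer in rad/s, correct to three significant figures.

ω = 20.04 rad/s
The rod makes angle φ with the slider axis where L sinφ = r sinθ; differentiating, L cosφ·φ̇ = r ω cosθ.
L cosφ = √(L² − r² sin²θ) = 0.19179 m.
|ω_rod| = r ω |cosθ| / √(L² − r² sin²θ) = 0.0693·20.04·0.42420/0.19179 = 3.0716 rad/s.

3.07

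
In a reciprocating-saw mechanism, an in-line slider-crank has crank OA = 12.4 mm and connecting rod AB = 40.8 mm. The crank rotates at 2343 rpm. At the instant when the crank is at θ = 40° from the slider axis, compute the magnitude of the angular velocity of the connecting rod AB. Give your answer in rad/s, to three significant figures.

58.2

ω = 245.4 rad/s (converted from 2343 rpm).
The rod makes angle φ with the slider axis where L sinφ = r sinθ; differentiating, L cosφ·φ̇ = r ω cosθ.
L cosφ = √(L² − r² sin²θ) = 0.040014 m.
|ω_rod| = r ω |cosθ| / √(L² − r² sin²θ) = 0.0124·245.4·0.76604/0.040014 = 58.246 rad/s.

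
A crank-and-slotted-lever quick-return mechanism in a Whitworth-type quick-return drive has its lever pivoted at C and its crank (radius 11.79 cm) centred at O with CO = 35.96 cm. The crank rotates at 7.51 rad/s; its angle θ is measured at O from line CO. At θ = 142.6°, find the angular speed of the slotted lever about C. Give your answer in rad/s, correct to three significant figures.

ω = 7.51 rad/s
Crank pin A relative to C: A = (d + r cosθ, r sinθ); lever angle φ = atan2(r sinθ, d + r cosθ).
Differentiating tanφ: φ̇ = rω(d cosθ + r)/(d² + r² + 2dr cosθ).
d² + r² + 2dr cosθ = |CA|² = 0.0758512 m²;  d cosθ + r = -0.16777 m.
|ω_lever| = |0.1179·7.51·-0.16777| / 0.0758512 = 1.9584 rad/s.

1.96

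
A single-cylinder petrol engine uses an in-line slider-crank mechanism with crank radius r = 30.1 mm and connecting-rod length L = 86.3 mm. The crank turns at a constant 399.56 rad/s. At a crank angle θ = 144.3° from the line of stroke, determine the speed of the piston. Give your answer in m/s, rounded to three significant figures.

4.99

ω = 399.6 rad/s
For an in-line slider-crank, x = r cosθ + √(L² − r² sin²θ), so v = −rω sinθ·[1 + r cosθ/√(L² − r² sin²θ)].
With r = 0.0301 m, L = 0.0863 m, θ = 144.3°: √(L² − r² sin²θ) = 0.084494 m.
v = −0.0301·399.6·0.58354·[1 + 0.0301·-0.81208/0.084494] = -4.9878 m/s.
|v| = 4.9878 m/s.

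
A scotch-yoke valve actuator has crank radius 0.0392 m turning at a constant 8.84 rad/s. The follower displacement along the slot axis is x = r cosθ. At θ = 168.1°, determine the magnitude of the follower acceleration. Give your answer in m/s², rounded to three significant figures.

3.00

ω = 8.84 rad/s
x = r cosθ ⇒ ẍ = −rω² cosθ (ω constant).
|a| = rω²|cosθ| = 0.0392·(8.84)²·|cos 168.1°| = 2.9975 m/s².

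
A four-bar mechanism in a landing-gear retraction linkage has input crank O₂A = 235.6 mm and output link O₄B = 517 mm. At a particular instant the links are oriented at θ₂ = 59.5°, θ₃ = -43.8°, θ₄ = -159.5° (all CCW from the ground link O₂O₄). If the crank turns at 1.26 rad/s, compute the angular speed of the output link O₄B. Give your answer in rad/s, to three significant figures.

ω₂ = 1.26 rad/s
Differentiating the loop-closure r₂e^{iθ₂}+r₃e^{iθ₃}=r₁+r₄e^{iθ₄} gives r₂ω₂e^{iθ₂}+r₃ω₃e^{iθ₃}=r₄ω₄e^{iθ₄}.
Eliminating the other unknown: ω₄ = r₂ω₂ sin(θ₂−θ₃) / [r₄ sin(θ₄−θ₃)].
Numerator sine = +0.97318; denominator sine = -0.90108.
Result = 0.2356·1.26·(+0.97318) / (0.517·(-0.90108)) = -0.62013 rad/s; magnitude 0.62013 rad/s.

0.620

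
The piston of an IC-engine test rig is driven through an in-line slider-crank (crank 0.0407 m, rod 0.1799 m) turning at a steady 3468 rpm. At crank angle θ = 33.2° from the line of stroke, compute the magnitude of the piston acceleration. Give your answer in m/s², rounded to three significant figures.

ω = 2π·3468/60 = 363.2 rad/s
x(θ) = r cosθ + √(L² − r² sin²θ); with ω constant, a = ω²·d²x/dθ².
d²x/dθ² = −r cosθ − r²(cos2θ)/√u − r⁴ sin²2θ/(4u^{3/2}),  u = L² − r² sin²θ = 0.0318674 m².
Substituting r = 0.0407 m, L = 0.1799 m, θ = 33.2°: d²x/dθ² = -0.037873 m.
a = ω²·d²x/dθ² = (363.2)²·(-0.037873) = -4995 m/s²;  |a| = 4995 m/s².

5000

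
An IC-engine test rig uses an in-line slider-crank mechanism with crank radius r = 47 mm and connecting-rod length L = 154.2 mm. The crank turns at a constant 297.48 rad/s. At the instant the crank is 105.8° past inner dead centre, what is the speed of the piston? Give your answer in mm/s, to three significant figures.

12300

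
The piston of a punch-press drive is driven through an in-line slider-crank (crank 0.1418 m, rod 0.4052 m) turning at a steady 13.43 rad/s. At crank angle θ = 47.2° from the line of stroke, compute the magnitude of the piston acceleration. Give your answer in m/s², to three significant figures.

17.0

ω = 13.43 rad/s
x(θ) = r cosθ + √(L² − r² sin²θ); with ω constant, a = ω²·d²x/dθ².
d²x/dθ² = −r cosθ − r²(cos2θ)/√u − r⁴ sin²2θ/(4u^{3/2}),  u = L² − r² sin²θ = 0.153362 m².
Substituting r = 0.1418 m, L = 0.4052 m, θ = 47.2°: d²x/dθ² = -0.094079 m.
a = ω²·d²x/dθ² = (13.43)²·(-0.094079) = -16.968 m/s²;  |a| = 16.968 m/s².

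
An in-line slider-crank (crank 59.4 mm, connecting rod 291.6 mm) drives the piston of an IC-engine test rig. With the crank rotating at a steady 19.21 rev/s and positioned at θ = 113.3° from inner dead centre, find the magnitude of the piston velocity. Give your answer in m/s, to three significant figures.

6.04

ω = 2π·19.2 = 120.7 rad/s
For an in-line slider-crank, x = r cosθ + √(L² − r² sin²θ), so v = −rω sinθ·[1 + r cosθ/√(L² − r² sin²θ)].
With r = 0.0594 m, L = 0.2916 m, θ = 113.3°: √(L² − r² sin²θ) = 0.28645 m.
v = −0.0594·120.7·0.91845·[1 + 0.0594·-0.39555/0.28645] = -6.0448 m/s.
|v| = 6.0448 m/s.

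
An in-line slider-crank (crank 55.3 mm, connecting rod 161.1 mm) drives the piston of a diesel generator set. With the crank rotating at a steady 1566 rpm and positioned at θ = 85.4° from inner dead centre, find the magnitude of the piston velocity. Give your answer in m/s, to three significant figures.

9.30

ω = 2π·1566/60 = 164 rad/s
For an in-line slider-crank, x = r cosθ + √(L² − r² sin²θ), so v = −rω sinθ·[1 + r cosθ/√(L² − r² sin²θ)].
With r = 0.0553 m, L = 0.1611 m, θ = 85.4°: √(L² − r² sin²θ) = 0.15138 m.
v = −0.0553·164·0.99678·[1 + 0.0553·0.08020/0.15138] = -9.3043 m/s.
|v| = 9.3043 m/s.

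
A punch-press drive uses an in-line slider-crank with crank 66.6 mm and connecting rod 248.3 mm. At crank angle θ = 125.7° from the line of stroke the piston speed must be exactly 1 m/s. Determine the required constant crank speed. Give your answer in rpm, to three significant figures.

210

For an in-line slider-crank, |v_piston| = rω|sinθ|·[1 + r cosθ/√(L² − r² sin²θ)].
With r = 0.0666 m, L = 0.2483 m, θ = 125.7°: the bracketed kinematic factor |dx/dθ| = 0.045411 m.
ω = v/|dx/dθ| = 1/0.045411 = 22.021 rad/s.
N = 60ω/(2π) = 210.29 rpm.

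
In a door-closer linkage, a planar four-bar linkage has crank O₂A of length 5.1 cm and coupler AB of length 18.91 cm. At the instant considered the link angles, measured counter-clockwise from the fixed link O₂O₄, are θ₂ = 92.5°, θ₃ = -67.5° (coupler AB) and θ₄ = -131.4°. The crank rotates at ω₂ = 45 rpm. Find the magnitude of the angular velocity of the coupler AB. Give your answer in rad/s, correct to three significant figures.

ω₂ = 4.712 rad/s (from 45 rpm).
Differentiating the loop-closure r₂e^{iθ₂}+r₃e^{iθ₃}=r₁+r₄e^{iθ₄} gives r₂ω₂e^{iθ₂}+r₃ω₃e^{iθ₃}=r₄ω₄e^{iθ₄}.
Eliminating the other unknown: ω₃ = r₂ω₂ sin(θ₄−θ₂) / [r₃ sin(θ₃−θ₄)].
Numerator sine = +0.69340; denominator sine = +0.89803.
Result = 0.051·4.712·(+0.69340) / (0.1891·(+0.89803)) = +0.98133 rad/s; magnitude 0.98133 rad/s.

0.981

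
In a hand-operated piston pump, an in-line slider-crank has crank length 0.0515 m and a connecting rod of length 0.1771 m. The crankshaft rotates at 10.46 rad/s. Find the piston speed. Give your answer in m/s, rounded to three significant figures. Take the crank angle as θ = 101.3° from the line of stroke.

ω = 10.46 rad/s
For an in-line slider-crank, x = r cosθ + √(L² − r² sin²θ), so v = −rω sinθ·[1 + r cosθ/√(L² − r² sin²θ)].
With r = 0.0515 m, L = 0.1771 m, θ = 101.3°: √(L² − r² sin²θ) = 0.16975 m.
v = −0.0515·10.46·0.98061·[1 + 0.0515·-0.19595/0.16975] = -0.49684 m/s.
|v| = 0.49684 m/s.

0.497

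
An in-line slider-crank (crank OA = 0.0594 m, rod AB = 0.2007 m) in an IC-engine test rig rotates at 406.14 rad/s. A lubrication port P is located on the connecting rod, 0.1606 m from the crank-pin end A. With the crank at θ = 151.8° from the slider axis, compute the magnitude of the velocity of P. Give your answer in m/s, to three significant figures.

9.95

ω = 406.1 rad/s.  Crank-pin speed |V_A| = rω = 24.125 m/s, perpendicular to OA.
Rod angle: sinφ = −(r/L) sinθ ⇒ φ = -8.040°; ω_rod = −rω cosθ/√(L²−r²sin²θ) = +106.99 rad/s.
V_P = V_A + ω_rod × AP, with AP = 0.1606 m along the rod.
Components: V_Px = −rω sinθ − a·ω_rod·sinφ = -8.9971 m/s;  V_Py = rω cosθ + a·ω_rod·cosφ = -4.248 m/s.
|V_P| = √(V_Px² + V_Py²) = 9.9495 m/s.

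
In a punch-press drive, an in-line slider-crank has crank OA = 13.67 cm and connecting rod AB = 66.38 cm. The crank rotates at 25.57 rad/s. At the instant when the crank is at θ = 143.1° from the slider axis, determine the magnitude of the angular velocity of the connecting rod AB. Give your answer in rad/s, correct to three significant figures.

ω = 25.57 rad/s
The rod makes angle φ with the slider axis where L sinφ = r sinθ; differentiating, L cosφ·φ̇ = r ω cosθ.
L cosφ = √(L² − r² sin²θ) = 0.65871 m.
|ω_rod| = r ω |cosθ| / √(L² − r² sin²θ) = 0.1367·25.57·0.79968/0.65871 = 4.2435 rad/s.

4.24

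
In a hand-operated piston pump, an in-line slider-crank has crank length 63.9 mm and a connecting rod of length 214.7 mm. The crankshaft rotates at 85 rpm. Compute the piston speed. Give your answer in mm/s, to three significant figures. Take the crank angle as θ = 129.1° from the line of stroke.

356

ω = 2π·85/60 = 8.901 rad/s
For an in-line slider-crank, x = r cosθ + √(L² − r² sin²θ), so v = −rω sinθ·[1 + r cosθ/√(L² − r² sin²θ)].
With r = 0.0639 m, L = 0.2147 m, θ = 129.1°: √(L² − r² sin²θ) = 0.20889 m.
v = −0.0639·8.901·0.77605·[1 + 0.0639·-0.63068/0.20889] = -0.35625 m/s.
|v| = 0.35625 m/s = 356.25 mm/s.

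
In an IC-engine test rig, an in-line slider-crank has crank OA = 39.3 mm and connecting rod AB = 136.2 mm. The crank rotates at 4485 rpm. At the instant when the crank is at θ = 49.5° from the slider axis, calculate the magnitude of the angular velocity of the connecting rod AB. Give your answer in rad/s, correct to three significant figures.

ω = 469.7 rad/s (converted from 4485 rpm).
The rod makes angle φ with the slider axis where L sinφ = r sinθ; differentiating, L cosφ·φ̇ = r ω cosθ.
L cosφ = √(L² − r² sin²θ) = 0.13288 m.
|ω_rod| = r ω |cosθ| / √(L² − r² sin²θ) = 0.0393·469.7·0.64945/0.13288 = 90.212 rad/s.

90.2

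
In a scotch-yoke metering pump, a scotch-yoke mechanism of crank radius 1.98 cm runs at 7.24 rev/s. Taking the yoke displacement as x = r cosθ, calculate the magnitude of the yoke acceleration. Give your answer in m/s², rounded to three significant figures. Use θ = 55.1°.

ω = 45.49 rad/s (from 7.24 rev/s).
x = r cosθ ⇒ ẍ = −rω² cosθ (ω constant).
|a| = rω²|cosθ| = 0.0198·(45.49)²·|cos 55.1°| = 23.443 m/s².

23.4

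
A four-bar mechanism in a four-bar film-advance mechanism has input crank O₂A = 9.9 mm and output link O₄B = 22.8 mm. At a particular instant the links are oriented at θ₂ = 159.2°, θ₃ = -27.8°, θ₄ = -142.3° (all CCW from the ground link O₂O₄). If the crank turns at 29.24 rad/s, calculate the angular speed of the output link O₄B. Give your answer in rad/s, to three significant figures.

ω₂ = 29.24 rad/s
Differentiating the loop-closure r₂e^{iθ₂}+r₃e^{iθ₃}=r₁+r₄e^{iθ₄} gives r₂ω₂e^{iθ₂}+r₃ω₃e^{iθ₃}=r₄ω₄e^{iθ₄}.
Eliminating the other unknown: ω₄ = r₂ω₂ sin(θ₂−θ₃) / [r₄ sin(θ₄−θ₃)].
Numerator sine = -0.12187; denominator sine = -0.90996.
Result = 0.0099·29.24·(-0.12187) / (0.0228·(-0.90996)) = +1.7004 rad/s; magnitude 1.7004 rad/s.

1.70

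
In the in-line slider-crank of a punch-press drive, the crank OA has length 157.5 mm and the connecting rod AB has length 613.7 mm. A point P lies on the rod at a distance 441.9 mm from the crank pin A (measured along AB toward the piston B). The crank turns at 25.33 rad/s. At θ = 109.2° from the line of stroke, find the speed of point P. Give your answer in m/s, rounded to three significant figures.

3.55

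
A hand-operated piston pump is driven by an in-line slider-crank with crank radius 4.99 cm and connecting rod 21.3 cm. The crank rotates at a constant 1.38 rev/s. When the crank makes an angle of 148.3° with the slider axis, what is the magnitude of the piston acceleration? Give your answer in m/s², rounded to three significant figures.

2.79

ω = 2π·1.38 = 8.671 rad/s
x(θ) = r cosθ + √(L² − r² sin²θ); with ω constant, a = ω²·d²x/dθ².
d²x/dθ² = −r cosθ − r²(cos2θ)/√u − r⁴ sin²2θ/(4u^{3/2}),  u = L² − r² sin²θ = 0.0446815 m².
Substituting r = 0.0499 m, L = 0.213 m, θ = 148.3°: d²x/dθ² = +0.03705 m.
a = ω²·d²x/dθ² = (8.671)²·(+0.03705) = +2.7855 m/s²;  |a| = 2.7855 m/s².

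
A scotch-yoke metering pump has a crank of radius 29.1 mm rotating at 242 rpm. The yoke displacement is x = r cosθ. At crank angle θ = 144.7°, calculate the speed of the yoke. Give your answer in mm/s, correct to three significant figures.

426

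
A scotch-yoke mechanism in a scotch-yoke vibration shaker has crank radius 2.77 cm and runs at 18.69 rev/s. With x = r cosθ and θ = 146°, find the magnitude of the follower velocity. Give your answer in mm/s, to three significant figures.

1820

ω = 117.4 rad/s (from 18.69 rev/s).
x = r cosθ ⇒ ẋ = −rω sinθ.
|v| = rω|sinθ| = 0.0277·117.4·|sin 146°| = 1.819 m/s = 1819 mm/s.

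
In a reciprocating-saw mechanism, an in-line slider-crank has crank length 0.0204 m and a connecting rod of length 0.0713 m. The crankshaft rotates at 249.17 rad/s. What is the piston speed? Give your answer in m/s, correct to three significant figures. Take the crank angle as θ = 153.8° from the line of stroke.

1.66

ω = 249.2 rad/s
For an in-line slider-crank, x = r cosθ + √(L² − r² sin²θ), so v = −rω sinθ·[1 + r cosθ/√(L² − r² sin²θ)].
With r = 0.0204 m, L = 0.0713 m, θ = 153.8°: √(L² − r² sin²θ) = 0.070729 m.
v = −0.0204·249.2·0.44151·[1 + 0.0204·-0.89726/0.070729] = -1.6634 m/s.
|v| = 1.6634 m/s.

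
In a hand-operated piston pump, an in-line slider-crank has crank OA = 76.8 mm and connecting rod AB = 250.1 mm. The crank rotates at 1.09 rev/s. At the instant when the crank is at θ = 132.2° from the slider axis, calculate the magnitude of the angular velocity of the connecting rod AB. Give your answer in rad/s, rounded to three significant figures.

1.45

ω = 6.849 rad/s (converted from 1.09 rev/s).
The rod makes angle φ with the slider axis where L sinφ = r sinθ; differentiating, L cosφ·φ̇ = r ω cosθ.
L cosφ = √(L² − r² sin²θ) = 0.24354 m.
|ω_rod| = r ω |cosθ| / √(L² − r² sin²θ) = 0.0768·6.849·0.67172/0.24354 = 1.4507 rad/s.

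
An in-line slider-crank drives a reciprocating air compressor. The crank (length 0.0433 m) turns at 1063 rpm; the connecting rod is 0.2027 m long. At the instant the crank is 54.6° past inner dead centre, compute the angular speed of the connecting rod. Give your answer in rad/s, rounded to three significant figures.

14.0

ω = 111.3 rad/s (converted from 1063 rpm).
The rod makes angle φ with the slider axis where L sinφ = r sinθ; differentiating, L cosφ·φ̇ = r ω cosθ.
L cosφ = √(L² − r² sin²θ) = 0.1996 m.
|ω_rod| = r ω |cosθ| / √(L² − r² sin²θ) = 0.0433·111.3·0.57928/0.1996 = 13.988 rad/s.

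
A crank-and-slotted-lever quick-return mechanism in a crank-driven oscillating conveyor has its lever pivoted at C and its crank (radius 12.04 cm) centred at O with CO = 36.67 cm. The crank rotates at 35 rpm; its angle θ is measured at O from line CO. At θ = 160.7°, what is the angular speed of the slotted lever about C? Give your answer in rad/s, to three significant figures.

ω = 3.665 rad/s (from 35 rpm).
Crank pin A relative to C: A = (d + r cosθ, r sinθ); lever angle φ = atan2(r sinθ, d + r cosθ).
Differentiating tanφ: φ̇ = rω(d cosθ + r)/(d² + r² + 2dr cosθ).
d² + r² + 2dr cosθ = |CA|² = 0.0656261 m²;  d cosθ + r = -0.22569 m.
|ω_lever| = |0.1204·3.665·-0.22569| / 0.0656261 = 1.5176 rad/s.

1.52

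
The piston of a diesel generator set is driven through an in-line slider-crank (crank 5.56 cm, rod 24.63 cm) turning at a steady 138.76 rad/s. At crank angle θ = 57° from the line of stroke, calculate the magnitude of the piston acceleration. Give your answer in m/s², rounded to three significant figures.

ω = 138.8 rad/s
x(θ) = r cosθ + √(L² − r² sin²θ); with ω constant, a = ω²·d²x/dθ².
d²x/dθ² = −r cosθ − r²(cos2θ)/√u − r⁴ sin²2θ/(4u^{3/2}),  u = L² − r² sin²θ = 0.0584893 m².
Substituting r = 0.0556 m, L = 0.2463 m, θ = 57°: d²x/dθ² = -0.025224 m.
a = ω²·d²x/dθ² = (138.8)²·(-0.025224) = -485.67 m/s²;  |a| = 485.67 m/s².

486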